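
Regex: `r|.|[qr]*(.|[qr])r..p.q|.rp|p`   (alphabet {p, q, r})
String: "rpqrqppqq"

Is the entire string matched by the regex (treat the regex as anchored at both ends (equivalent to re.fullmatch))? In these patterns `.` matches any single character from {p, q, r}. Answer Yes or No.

No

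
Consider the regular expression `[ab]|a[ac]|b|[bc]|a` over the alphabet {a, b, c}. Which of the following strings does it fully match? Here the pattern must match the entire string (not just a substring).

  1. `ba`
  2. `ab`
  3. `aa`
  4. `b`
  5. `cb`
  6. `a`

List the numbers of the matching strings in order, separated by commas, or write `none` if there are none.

1 → no match
2 → no match
3 → match
4 → match
5 → no match
6 → match

3, 4, 6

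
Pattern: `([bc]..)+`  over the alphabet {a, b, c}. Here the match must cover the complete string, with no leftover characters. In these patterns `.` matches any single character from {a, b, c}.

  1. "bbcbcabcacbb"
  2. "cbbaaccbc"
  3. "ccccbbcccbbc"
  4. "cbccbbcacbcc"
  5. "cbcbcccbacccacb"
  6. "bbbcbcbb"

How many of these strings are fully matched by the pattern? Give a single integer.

3

1 → match
2 → no match
3 → match
4 → match
5 → no match
6 → no match
Total matched: 3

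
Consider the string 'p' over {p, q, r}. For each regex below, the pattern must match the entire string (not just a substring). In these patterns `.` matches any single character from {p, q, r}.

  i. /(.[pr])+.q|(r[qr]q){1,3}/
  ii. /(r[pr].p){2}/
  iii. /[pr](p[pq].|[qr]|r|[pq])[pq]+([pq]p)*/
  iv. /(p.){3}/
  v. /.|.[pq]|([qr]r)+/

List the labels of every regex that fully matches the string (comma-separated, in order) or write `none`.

i → no match — must end with 'q'
ii → no match — must start with 'r'
iii → no match
iv → no match
v → match

v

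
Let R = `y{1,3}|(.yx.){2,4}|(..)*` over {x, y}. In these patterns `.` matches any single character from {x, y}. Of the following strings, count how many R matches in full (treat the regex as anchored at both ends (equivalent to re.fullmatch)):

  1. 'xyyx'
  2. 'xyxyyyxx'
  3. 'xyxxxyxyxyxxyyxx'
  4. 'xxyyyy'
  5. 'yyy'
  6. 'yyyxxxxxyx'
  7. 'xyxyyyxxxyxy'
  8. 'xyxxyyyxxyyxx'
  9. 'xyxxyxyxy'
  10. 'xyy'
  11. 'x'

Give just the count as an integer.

1. 'xyyx' → match
2. 'xyxyyyxx' → match
3 → match
4. 'xxyyyy' → match
5. 'yyy' → match
6. 'yyyxxxxxyx' → match
7. 'xyxyyyxxxyxy' → match
8 → no match
9. 'xyxxyxyxy' → no match
10. 'xyy' → no match
11. 'x' → no match
Total matched: 7

7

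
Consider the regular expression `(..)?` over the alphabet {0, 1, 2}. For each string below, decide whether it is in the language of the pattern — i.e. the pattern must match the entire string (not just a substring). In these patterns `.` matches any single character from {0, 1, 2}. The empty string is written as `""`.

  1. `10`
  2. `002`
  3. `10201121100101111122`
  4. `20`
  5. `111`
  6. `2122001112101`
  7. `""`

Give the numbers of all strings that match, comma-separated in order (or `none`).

1 → match
2 → no match
3 → no match
4 → match
5 → no match
6 → no match
7 → match

1, 4, 7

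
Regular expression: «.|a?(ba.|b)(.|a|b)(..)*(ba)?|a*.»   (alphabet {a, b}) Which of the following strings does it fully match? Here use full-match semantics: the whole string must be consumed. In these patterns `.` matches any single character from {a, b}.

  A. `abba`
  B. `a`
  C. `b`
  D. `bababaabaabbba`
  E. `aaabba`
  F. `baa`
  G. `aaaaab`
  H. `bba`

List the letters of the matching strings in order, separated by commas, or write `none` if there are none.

A → no match
B → match
C → match
D → match
E → no match
F → no match
G → match
H → no match

B, C, D, G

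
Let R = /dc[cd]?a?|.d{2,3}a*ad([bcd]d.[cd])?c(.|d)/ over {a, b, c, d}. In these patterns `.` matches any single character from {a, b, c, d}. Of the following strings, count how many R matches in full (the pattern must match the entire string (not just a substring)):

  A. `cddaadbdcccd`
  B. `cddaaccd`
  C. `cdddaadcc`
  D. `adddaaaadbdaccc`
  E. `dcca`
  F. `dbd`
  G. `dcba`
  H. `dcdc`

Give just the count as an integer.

A → match
B → no match
C → match
D → match
E → match
F → no match
G → no match
H → no match
Total matched: 4

4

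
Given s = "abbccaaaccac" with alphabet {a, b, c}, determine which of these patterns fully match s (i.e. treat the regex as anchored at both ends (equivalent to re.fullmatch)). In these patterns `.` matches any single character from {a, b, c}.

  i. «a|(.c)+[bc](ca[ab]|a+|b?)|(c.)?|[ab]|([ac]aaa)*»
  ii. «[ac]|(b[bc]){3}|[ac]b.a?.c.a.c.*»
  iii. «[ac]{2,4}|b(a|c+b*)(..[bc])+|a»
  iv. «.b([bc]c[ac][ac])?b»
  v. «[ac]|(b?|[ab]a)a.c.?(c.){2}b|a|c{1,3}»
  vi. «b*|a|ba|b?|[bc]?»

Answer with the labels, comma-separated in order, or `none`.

i → no match
ii → match
iii → no match
iv → no match — must end with "b"
v → no match
vi → no match

ii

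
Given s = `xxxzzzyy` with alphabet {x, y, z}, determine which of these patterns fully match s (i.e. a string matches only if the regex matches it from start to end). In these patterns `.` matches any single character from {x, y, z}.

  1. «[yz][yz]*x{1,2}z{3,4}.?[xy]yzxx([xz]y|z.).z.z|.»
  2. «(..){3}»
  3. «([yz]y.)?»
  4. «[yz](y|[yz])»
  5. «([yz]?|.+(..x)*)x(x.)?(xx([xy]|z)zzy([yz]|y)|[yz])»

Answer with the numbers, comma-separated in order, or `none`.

5

1 → no match
2 → no match
3 → no match
4 → no match
5 → match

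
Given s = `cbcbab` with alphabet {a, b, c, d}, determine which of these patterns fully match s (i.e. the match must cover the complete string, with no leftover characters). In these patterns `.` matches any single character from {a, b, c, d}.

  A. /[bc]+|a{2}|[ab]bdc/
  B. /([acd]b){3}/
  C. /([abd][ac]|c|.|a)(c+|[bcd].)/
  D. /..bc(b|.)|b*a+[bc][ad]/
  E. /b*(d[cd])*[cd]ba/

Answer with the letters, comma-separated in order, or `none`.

B

A → no match
B → match
C → no match
D → no match
E → no match — must end with `ba`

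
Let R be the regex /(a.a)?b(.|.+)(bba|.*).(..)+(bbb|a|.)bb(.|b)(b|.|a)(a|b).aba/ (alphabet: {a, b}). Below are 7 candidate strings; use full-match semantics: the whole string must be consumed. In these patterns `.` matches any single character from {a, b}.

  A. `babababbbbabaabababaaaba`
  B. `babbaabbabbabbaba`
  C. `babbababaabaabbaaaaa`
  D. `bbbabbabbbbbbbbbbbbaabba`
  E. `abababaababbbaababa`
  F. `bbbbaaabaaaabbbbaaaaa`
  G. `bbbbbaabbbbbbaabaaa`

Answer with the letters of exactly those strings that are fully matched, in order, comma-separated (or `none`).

A → no match
B → no match
C → no match — must end with `aba`
D → no match — must end with `aba`
E → match
F → no match — must end with `aba`
G → no match — must end with `aba`

E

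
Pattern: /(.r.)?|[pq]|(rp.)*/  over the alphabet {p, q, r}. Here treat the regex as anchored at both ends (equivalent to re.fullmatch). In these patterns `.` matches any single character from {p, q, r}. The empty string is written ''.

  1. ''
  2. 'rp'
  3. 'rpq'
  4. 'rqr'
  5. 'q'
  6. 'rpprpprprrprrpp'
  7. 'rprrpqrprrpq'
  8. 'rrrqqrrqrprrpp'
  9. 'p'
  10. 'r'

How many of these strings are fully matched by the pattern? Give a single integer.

1 → match
2 → no match
3 → match
4 → no match
5 → match
6 → match
7 → match
8 → no match
9 → match
10 → no match
Total matched: 6

6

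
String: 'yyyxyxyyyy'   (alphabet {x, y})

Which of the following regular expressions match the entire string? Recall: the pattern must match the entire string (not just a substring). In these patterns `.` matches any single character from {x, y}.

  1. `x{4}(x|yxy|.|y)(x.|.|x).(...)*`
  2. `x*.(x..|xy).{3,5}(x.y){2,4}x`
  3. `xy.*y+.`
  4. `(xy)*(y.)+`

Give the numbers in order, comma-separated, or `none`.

1 → no match — must start with 'x'
2 → no match — must end with 'yx'
3 → no match — must start with 'xy'
4 → match

4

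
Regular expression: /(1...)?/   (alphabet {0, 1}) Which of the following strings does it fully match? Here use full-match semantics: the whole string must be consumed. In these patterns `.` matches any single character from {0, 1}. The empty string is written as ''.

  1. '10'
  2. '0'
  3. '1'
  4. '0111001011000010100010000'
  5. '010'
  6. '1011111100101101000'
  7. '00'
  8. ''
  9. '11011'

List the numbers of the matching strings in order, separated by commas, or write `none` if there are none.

1. '10' → no match
2. '0' → no match
3. '1' → no match
4 → no match
5. '010' → no match
6 → no match
7. '00' → no match
8. '' → match
9. '11011' → no match

8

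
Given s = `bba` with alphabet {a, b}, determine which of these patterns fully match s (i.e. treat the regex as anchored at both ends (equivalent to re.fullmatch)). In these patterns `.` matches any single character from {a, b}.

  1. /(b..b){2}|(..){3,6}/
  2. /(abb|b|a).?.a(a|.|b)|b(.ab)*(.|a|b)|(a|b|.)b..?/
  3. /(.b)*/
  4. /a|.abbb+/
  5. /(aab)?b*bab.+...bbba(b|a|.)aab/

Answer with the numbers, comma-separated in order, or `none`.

2

1 → no match
2 → match
3 → no match
4 → no match
5 → no match — must end with `aab`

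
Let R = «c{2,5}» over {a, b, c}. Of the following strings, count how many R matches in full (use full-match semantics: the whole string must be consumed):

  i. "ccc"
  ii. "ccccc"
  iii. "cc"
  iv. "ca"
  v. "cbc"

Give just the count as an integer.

3

i → match
ii → match
iii → match
iv → no match — must end with "c"
v → no match
Total matched: 3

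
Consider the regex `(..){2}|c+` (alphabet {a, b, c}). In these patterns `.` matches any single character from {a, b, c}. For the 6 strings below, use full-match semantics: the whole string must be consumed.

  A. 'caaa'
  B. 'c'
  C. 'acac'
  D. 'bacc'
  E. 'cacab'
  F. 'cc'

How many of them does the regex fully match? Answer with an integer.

5

A → match
B → match
C → match
D → match
E → no match
F → match
Total matched: 5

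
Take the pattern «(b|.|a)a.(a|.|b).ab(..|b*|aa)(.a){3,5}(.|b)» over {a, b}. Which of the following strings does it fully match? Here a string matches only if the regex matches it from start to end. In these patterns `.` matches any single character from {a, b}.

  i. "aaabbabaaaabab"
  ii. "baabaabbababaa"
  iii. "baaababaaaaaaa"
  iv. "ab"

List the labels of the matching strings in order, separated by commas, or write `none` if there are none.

i → match
ii → match
iii → match
iv → no match

i, ii, iii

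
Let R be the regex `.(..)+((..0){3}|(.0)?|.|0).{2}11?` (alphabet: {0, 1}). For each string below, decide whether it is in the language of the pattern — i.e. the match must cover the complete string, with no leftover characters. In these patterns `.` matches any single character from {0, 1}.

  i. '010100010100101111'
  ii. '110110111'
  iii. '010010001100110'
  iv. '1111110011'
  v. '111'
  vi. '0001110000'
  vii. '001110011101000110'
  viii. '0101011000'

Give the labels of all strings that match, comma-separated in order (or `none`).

i, ii, iv

i → match
ii → match
iii → no match
iv → match
v → no match
vi → no match
vii → no match
viii → no match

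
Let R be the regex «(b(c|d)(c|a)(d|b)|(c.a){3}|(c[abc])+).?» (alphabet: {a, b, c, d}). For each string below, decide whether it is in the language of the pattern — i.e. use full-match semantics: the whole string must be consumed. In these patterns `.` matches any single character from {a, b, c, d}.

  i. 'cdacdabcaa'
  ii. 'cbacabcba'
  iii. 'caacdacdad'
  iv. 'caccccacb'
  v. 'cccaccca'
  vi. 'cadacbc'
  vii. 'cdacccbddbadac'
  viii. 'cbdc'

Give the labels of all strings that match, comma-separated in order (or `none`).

iii, v

i → no match
ii → no match
iii → match
iv → no match
v → match
vi → no match
vii → no match
viii → no match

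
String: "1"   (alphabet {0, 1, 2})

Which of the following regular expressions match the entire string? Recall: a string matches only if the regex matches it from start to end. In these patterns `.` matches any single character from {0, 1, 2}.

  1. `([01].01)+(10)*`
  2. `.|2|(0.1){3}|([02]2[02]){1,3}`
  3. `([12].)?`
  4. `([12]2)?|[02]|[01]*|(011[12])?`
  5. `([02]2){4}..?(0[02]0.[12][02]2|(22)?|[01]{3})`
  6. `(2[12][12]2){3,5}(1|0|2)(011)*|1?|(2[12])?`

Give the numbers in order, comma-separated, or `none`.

1 → no match
2 → match
3 → no match
4 → match
5 → no match
6 → match

2, 4, 6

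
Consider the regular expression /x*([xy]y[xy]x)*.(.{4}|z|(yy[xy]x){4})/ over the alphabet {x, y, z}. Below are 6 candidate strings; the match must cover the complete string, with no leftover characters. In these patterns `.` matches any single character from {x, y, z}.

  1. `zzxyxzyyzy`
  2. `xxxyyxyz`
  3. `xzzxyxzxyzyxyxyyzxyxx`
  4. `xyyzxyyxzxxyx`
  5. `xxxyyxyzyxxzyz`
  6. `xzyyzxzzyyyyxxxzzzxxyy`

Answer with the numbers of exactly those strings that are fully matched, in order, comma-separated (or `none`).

2

1 → no match
2 → match
3 → no match
4 → no match
5 → no match
6 → no match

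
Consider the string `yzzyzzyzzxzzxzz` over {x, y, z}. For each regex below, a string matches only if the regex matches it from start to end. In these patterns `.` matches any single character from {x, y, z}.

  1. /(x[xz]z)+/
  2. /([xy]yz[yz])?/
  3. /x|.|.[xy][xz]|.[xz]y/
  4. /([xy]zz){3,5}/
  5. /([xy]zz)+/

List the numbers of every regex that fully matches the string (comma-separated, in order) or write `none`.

4, 5

1 → no match — must start with `x`
2 → no match
3 → no match
4 → match
5 → match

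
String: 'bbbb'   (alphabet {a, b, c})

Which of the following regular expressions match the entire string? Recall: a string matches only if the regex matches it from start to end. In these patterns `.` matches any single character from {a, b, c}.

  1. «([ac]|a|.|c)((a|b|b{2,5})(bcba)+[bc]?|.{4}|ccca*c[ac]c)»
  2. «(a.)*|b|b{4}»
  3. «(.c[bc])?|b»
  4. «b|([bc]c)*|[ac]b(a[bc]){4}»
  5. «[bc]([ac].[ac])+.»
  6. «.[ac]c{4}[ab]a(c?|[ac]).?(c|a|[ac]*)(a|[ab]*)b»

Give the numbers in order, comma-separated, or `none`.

2

1 → no match
2 → match
3 → no match
4 → no match
5 → no match
6 → no match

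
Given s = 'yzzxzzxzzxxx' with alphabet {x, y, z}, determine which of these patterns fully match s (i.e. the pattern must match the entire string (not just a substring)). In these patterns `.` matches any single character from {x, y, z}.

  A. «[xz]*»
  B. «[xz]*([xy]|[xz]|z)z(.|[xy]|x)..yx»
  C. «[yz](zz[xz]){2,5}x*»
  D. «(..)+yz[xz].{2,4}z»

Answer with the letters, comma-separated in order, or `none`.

C

A → no match
B → no match — must end with 'yx'
C → match
D → no match — must end with 'z'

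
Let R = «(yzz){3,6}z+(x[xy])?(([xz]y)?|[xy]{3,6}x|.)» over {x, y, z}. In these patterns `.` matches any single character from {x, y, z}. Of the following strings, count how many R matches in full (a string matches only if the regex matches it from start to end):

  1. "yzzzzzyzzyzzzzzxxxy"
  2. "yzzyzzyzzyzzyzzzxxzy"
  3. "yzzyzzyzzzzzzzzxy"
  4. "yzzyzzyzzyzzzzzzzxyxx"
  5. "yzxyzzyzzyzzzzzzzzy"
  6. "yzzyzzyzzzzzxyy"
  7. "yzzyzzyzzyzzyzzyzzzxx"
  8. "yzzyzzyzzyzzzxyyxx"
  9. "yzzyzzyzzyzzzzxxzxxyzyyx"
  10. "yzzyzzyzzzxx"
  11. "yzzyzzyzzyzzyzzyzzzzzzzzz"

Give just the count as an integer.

1 → no match
2 → match
3 → match
4 → match
5 → no match — must start with "yzz"
6 → match
7 → match
8 → match
9 → no match
10 → match
11 → match
Total matched: 8

8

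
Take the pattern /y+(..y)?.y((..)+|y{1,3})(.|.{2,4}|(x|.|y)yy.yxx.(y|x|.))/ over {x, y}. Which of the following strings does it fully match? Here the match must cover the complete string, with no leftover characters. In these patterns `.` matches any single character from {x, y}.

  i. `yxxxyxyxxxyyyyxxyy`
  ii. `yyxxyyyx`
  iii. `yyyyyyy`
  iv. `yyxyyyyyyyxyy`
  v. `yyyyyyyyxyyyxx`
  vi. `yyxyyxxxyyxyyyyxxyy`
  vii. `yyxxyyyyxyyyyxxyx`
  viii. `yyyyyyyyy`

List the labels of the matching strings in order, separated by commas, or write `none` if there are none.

i → no match
ii. `yyxxyyyx` → no match
iii. `yyyyyyy` → match
iv → match
v → match
vi → match
vii → match
viii. `yyyyyyyyy` → match

iii, iv, v, vi, vii, viii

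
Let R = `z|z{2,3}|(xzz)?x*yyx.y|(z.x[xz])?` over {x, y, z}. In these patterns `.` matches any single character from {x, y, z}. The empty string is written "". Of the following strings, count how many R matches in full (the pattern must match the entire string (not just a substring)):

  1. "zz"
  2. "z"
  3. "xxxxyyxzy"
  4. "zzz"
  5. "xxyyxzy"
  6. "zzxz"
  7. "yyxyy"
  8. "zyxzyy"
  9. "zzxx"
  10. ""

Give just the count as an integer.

9

1 → match
2 → match
3 → match
4 → match
5 → match
6 → match
7 → match
8 → no match
9 → match
10 → match
Total matched: 9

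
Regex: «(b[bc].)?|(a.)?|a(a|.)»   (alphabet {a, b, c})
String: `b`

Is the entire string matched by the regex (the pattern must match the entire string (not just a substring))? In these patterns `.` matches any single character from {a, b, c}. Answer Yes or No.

No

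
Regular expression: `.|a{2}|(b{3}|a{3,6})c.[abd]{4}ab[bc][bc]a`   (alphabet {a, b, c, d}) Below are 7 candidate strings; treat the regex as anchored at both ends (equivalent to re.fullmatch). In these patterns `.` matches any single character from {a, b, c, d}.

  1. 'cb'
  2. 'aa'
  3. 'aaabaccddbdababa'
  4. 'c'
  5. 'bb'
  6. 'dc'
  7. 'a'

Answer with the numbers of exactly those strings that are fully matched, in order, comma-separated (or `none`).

1 → no match
2 → match
3 → no match
4 → match
5 → no match
6 → no match
7 → match

2, 4, 7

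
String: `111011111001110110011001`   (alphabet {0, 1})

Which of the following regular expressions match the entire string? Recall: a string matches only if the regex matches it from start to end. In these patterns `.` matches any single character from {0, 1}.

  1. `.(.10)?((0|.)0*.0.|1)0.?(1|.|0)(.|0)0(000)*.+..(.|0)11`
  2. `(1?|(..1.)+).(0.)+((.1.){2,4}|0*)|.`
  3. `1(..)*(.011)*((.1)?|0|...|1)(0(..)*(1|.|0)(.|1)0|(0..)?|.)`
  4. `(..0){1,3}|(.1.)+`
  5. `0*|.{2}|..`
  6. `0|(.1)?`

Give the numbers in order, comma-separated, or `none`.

1 → no match — must end with `11`
2 → no match
3 → match
4 → no match
5 → no match
6 → no match

3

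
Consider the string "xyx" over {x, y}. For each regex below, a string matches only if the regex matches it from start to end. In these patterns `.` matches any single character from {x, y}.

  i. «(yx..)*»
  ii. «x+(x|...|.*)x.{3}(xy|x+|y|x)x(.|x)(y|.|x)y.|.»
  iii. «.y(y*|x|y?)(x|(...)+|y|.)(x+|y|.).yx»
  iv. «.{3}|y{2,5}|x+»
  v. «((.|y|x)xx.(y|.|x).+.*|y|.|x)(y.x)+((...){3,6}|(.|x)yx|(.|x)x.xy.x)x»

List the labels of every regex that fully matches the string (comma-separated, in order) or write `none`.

iv

i → no match
ii → no match
iii → no match
iv → match
v → no match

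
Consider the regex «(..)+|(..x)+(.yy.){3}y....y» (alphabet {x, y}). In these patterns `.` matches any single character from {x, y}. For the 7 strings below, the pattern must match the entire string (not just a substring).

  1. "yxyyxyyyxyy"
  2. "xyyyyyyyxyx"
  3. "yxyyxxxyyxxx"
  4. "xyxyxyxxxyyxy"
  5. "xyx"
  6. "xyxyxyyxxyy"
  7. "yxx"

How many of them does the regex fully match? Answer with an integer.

1 → no match
2 → no match
3 → match
4 → no match
5 → no match
6 → no match
7 → no match
Total matched: 1

1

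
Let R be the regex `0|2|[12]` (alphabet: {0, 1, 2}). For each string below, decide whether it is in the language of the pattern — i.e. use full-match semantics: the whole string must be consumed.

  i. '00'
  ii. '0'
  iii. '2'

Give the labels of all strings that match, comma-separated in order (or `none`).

ii, iii

i → no match
ii → match
iii → match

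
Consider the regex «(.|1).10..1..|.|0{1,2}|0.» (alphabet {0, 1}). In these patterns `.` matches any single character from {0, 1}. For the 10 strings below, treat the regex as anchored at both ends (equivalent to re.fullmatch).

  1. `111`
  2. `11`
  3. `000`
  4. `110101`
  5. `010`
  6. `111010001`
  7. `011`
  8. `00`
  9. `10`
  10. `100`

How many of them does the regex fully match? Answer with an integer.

1

1 → no match
2 → no match
3 → no match
4 → no match
5 → no match
6 → no match
7 → no match
8 → match
9 → no match
10 → no match
Total matched: 1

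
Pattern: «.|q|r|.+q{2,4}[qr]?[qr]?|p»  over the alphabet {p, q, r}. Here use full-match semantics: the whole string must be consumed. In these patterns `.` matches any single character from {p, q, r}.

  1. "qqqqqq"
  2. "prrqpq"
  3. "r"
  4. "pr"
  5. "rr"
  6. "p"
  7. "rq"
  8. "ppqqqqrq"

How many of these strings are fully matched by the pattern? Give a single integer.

4

1. "qqqqqq" → match
2. "prrqpq" → no match
3. "r" → match
4. "pr" → no match
5. "rr" → no match
6. "p" → match
7. "rq" → no match
8. "ppqqqqrq" → match
Total matched: 4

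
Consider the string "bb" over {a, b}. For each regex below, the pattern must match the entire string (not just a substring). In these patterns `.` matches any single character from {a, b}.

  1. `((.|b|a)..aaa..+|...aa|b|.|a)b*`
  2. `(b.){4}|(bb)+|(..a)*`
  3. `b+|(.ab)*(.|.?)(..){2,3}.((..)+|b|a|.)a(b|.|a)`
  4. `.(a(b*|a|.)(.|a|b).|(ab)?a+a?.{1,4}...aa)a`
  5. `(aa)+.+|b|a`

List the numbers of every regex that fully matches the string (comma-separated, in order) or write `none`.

1 → match
2 → match
3 → match
4 → no match — must end with "a"
5 → no match

1, 2, 3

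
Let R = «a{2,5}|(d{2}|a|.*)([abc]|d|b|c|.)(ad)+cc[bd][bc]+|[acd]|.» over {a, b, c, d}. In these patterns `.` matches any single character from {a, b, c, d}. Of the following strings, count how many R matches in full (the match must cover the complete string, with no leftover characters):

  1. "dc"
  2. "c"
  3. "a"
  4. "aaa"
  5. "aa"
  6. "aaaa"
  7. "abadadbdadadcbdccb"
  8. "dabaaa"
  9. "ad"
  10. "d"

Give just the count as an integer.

1. "dc" → no match
2. "c" → match
3. "a" → match
4. "aaa" → match
5. "aa" → match
6. "aaaa" → match
7 → no match
8. "dabaaa" → no match
9. "ad" → no match
10. "d" → match
Total matched: 6

6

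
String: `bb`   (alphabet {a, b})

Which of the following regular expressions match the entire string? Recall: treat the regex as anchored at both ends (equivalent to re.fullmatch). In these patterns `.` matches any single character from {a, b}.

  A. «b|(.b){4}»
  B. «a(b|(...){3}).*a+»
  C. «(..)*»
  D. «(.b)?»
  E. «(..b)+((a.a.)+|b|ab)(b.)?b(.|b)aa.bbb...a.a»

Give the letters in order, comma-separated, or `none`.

A → no match
B → no match — must start with `a`
C → match
D → match
E → no match — must end with `a`

C, D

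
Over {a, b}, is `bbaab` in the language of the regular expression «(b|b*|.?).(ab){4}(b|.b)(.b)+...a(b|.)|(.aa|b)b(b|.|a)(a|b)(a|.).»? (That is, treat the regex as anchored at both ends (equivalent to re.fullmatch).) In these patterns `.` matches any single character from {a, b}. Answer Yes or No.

No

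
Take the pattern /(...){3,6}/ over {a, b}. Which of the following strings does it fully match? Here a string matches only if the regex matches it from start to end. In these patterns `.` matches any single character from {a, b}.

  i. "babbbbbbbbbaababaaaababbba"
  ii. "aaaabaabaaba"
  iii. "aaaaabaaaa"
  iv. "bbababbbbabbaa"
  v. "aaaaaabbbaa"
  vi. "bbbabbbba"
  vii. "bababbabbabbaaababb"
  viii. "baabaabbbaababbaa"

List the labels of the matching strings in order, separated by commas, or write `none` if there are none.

ii, vi

i → no match
ii → match
iii → no match
iv → no match
v → no match
vi → match
vii → no match
viii → no match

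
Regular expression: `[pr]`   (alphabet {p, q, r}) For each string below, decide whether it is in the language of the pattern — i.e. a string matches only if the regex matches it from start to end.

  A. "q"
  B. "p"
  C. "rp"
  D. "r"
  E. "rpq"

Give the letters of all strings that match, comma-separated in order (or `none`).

B, D

A → no match
B → match
C → no match
D → match
E → no match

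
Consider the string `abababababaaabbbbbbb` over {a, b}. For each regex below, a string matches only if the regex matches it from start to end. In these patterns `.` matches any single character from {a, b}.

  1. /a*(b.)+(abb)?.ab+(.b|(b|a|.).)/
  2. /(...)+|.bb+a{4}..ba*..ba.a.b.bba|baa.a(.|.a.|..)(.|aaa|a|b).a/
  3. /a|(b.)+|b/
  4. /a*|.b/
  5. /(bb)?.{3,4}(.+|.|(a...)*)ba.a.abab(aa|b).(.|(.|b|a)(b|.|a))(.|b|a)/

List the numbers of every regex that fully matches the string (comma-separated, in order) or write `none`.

1 → match
2 → no match
3 → no match
4 → no match
5 → no match

1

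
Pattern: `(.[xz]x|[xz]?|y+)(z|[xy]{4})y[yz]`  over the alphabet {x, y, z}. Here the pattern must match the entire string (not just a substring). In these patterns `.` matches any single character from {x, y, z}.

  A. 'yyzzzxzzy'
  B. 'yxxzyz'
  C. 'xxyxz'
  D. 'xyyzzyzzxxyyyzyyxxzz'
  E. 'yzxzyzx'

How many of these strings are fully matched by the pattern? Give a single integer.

1

A → no match
B → match
C → no match
D → no match
E → no match
Total matched: 1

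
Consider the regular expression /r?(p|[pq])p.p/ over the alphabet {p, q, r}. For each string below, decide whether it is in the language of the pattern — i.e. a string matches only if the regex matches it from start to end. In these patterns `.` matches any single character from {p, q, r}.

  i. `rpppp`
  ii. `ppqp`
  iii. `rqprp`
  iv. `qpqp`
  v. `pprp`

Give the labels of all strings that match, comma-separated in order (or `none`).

i, ii, iii, iv, v

i → match
ii → match
iii → match
iv → match
v → match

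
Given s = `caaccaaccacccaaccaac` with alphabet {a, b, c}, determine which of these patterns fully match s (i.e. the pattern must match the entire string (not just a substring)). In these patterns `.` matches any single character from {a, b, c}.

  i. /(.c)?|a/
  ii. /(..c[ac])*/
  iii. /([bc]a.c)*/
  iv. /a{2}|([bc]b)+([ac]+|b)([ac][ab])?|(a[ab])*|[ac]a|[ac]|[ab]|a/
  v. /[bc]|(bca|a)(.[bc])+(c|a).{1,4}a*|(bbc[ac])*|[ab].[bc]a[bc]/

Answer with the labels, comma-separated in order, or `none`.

i → no match
ii → no match
iii → match
iv → no match
v → no match

iii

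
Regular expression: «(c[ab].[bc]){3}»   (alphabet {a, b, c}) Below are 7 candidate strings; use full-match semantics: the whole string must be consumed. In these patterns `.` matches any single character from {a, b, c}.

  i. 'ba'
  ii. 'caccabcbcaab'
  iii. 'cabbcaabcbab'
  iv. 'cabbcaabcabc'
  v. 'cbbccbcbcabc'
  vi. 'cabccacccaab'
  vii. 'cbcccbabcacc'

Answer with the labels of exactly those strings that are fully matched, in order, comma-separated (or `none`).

iii, iv, v, vi, vii

i. 'ba' → no match — must start with 'c'
ii. 'caccabcbcaab' → no match
iii. 'cabbcaabcbab' → match
iv. 'cabbcaabcabc' → match
v. 'cbbccbcbcabc' → match
vi. 'cabccacccaab' → match
vii. 'cbcccbabcacc' → match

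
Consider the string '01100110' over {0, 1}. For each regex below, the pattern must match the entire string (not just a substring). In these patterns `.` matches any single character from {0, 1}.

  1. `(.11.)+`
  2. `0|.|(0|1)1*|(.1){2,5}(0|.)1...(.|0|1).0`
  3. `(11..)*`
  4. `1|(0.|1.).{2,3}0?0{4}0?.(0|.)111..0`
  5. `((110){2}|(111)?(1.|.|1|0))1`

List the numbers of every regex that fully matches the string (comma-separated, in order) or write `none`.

1

1 → match
2 → no match
3 → no match
4 → no match
5 → no match — must end with '1'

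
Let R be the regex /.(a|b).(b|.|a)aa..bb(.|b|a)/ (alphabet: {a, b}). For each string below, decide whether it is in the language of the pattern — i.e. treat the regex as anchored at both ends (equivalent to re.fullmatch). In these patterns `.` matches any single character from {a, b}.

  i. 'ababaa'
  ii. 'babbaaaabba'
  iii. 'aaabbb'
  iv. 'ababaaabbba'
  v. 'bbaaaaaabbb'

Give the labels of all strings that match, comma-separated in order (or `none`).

ii, iv, v

i → no match
ii → match
iii → no match
iv → match
v → match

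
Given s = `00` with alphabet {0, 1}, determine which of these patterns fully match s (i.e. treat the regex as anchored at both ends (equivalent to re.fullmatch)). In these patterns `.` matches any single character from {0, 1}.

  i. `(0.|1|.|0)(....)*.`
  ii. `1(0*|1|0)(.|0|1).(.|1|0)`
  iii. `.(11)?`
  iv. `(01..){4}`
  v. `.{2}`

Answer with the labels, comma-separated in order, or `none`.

i, v

i → match
ii → no match — must start with `1`
iii → no match
iv → no match — must start with `01`
v → match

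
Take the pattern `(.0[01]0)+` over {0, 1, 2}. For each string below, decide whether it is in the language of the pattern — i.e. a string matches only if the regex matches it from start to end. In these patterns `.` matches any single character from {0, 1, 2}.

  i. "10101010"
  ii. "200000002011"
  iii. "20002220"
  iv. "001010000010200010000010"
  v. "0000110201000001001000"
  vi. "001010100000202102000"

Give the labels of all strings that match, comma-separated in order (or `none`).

i → match
ii → no match — must end with "0"
iii → no match
iv → match
v → no match
vi → no match

i, iv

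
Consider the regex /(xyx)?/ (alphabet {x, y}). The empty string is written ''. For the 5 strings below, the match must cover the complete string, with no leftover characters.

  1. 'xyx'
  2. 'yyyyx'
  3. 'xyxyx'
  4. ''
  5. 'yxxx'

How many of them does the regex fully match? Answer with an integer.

1 → match
2 → no match
3 → no match
4 → match
5 → no match
Total matched: 2

2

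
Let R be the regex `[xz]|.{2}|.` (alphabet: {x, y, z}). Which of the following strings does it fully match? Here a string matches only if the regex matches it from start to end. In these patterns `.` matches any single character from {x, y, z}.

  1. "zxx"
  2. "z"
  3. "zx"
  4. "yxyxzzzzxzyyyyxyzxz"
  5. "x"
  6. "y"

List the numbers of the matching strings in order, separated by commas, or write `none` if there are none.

1 → no match
2 → match
3 → match
4 → no match
5 → match
6 → match

2, 3, 5, 6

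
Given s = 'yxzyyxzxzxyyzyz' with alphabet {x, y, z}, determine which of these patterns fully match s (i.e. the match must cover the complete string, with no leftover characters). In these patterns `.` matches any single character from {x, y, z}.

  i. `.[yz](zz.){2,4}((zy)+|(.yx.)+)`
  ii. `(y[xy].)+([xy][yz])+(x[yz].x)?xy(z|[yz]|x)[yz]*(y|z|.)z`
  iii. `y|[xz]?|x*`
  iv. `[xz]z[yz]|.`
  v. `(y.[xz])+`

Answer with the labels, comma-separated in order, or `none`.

i → no match
ii → match
iii → no match
iv → no match
v → no match

ii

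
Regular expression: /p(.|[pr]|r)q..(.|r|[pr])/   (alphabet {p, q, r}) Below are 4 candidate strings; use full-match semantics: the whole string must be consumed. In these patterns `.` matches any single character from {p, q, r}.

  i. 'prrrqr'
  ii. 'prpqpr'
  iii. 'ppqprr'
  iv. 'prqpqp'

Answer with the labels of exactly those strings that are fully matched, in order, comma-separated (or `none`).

iii, iv

i → no match
ii → no match
iii → match
iv → match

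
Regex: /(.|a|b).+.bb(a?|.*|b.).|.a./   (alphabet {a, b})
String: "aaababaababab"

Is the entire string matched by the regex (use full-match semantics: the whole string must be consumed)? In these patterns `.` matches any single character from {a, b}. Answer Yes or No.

No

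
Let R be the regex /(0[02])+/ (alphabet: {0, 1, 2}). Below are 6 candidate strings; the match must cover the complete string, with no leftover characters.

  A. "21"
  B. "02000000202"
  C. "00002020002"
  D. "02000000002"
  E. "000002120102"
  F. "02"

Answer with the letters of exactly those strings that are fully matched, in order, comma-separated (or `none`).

A. "21" → no match — must start with "0"
B. "02000000202" → no match
C. "00002020002" → no match
D. "02000000002" → no match
E. "000002120102" → no match
F. "02" → match

F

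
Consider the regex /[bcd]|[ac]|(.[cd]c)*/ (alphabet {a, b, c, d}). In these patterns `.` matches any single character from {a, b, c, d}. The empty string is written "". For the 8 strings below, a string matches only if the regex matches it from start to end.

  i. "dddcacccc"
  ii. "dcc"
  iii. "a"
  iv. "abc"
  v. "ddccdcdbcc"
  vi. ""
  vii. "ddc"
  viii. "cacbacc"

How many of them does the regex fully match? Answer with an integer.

4

i → no match
ii → match
iii → match
iv → no match
v → no match
vi → match
vii → match
viii → no match
Total matched: 4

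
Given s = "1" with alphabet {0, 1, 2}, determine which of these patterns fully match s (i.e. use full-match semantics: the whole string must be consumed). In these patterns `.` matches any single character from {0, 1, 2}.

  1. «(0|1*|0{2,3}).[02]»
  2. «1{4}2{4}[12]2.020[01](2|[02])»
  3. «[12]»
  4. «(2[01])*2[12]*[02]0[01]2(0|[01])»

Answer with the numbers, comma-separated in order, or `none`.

1 → no match
2 → no match
3 → match
4 → no match

3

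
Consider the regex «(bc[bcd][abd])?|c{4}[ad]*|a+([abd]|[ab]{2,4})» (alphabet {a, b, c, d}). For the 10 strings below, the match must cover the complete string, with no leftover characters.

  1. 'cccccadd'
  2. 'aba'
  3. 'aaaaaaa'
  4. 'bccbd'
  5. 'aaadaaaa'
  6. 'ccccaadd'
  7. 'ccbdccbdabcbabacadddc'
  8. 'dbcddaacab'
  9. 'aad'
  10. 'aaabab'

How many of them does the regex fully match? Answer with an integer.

5

1 → no match
2 → match
3 → match
4 → no match
5 → no match
6 → match
7 → no match
8 → no match
9 → match
10 → match
Total matched: 5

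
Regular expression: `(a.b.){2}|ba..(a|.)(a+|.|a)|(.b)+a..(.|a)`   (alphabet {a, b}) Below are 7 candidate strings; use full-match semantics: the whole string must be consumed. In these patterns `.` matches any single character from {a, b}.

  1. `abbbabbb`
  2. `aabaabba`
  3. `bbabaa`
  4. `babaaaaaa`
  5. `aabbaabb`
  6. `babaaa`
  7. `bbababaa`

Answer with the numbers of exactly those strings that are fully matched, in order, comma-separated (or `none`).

1, 2, 3, 4, 5, 6, 7

1. `abbbabbb` → match
2. `aabaabba` → match
3. `bbabaa` → match
4. `babaaaaaa` → match
5. `aabbaabb` → match
6. `babaaa` → match
7. `bbababaa` → match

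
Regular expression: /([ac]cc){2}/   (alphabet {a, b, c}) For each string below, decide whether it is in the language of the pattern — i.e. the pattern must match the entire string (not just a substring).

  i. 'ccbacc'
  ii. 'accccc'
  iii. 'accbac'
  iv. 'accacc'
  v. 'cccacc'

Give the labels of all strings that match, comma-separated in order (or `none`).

i → no match
ii → match
iii → no match — must end with 'cc'
iv → match
v → match

ii, iv, v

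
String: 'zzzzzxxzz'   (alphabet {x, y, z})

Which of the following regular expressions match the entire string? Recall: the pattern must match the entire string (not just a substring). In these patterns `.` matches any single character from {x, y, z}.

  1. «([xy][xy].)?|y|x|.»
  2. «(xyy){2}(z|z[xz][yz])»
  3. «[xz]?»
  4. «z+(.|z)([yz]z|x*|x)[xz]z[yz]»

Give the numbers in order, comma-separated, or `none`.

4

1 → no match
2 → no match — must start with 'xyy'
3 → no match
4 → match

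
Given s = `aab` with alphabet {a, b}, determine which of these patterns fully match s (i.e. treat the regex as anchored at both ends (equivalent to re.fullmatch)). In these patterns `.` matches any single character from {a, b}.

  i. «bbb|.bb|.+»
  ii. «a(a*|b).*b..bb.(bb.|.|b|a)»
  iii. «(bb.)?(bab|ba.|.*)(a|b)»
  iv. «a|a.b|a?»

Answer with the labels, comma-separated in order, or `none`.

i, iii, iv

i → match
ii → no match
iii → match
iv → match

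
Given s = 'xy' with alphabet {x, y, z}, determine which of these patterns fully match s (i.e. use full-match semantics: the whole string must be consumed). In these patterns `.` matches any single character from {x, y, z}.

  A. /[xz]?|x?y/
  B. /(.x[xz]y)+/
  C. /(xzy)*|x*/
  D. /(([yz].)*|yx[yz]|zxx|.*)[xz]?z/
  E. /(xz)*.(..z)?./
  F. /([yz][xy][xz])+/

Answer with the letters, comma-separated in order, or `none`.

A, E

A → match
B → no match
C → no match
D → no match — must end with 'z'
E → match
F → no match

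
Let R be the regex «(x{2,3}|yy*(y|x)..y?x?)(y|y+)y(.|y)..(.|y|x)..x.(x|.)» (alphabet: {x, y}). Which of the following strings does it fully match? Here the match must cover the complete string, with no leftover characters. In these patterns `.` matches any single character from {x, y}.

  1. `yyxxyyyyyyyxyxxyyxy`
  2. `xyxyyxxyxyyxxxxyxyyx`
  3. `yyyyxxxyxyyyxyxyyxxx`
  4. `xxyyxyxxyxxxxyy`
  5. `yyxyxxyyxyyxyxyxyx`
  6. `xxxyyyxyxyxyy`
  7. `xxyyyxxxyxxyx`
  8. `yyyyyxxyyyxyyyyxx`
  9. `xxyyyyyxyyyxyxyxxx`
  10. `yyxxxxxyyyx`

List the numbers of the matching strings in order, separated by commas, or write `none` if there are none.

1 → no match
2 → no match
3 → match
4 → no match
5 → no match
6 → no match
7 → match
8 → no match
9 → no match
10. `yyxxxxxyyyx` → no match

3, 7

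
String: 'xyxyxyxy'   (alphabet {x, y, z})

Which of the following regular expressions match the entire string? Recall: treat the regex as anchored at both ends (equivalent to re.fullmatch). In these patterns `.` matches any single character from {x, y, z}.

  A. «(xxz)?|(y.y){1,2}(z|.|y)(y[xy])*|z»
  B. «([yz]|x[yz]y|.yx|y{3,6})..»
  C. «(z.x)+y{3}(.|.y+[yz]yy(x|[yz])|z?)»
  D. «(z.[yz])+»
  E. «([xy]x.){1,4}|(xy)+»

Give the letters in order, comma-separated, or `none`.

A → no match
B → no match
C → no match — must start with 'z'
D → no match — must start with 'z'
E → match

E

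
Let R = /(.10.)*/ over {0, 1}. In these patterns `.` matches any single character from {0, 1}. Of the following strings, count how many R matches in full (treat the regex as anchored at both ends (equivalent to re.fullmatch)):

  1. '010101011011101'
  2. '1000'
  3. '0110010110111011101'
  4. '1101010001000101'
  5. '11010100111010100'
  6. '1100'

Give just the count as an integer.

1 → no match
2 → no match
3 → no match
4 → match
5 → no match
6 → match
Total matched: 2

2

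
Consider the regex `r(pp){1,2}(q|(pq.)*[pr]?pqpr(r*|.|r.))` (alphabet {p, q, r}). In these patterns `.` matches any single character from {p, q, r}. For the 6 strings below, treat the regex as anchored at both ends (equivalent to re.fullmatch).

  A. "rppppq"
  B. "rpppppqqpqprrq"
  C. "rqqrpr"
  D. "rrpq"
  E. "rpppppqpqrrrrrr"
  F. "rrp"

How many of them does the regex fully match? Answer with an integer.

A → match
B → match
C → no match — must start with "rpp"
D → no match — must start with "rpp"
E → no match
F → no match — must start with "rpp"
Total matched: 2

2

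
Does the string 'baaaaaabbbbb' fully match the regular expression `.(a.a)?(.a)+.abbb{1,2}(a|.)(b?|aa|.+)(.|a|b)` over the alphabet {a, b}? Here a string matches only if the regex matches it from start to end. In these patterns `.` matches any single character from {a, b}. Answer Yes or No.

Yes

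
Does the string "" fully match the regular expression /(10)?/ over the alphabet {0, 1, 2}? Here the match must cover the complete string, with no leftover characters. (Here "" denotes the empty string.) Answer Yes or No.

Yes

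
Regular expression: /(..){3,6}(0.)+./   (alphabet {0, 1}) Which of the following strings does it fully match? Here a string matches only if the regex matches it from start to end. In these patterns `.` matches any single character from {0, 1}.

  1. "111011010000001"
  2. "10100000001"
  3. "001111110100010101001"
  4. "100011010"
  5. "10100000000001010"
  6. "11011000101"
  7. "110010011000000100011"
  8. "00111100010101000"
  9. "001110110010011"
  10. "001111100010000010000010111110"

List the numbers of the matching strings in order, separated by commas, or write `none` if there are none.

1 → match
2 → match
3 → match
4 → match
5 → match
6 → no match
7 → match
8 → match
9 → match
10 → no match

1, 2, 3, 4, 5, 7, 8, 9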